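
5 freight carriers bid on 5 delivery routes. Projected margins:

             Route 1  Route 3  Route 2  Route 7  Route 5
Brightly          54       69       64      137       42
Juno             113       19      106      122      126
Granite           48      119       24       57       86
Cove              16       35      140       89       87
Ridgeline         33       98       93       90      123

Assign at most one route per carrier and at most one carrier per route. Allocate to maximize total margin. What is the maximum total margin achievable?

Optimal: Brightly→Route 7 ($137k), Juno→Route 1 ($113k), Granite→Route 3 ($119k), Cove→Route 2 ($140k), Ridgeline→Route 5 ($123k) — total 137+113+119+140+123 = $632k.
Row-greedy (each carrier in turn takes its best remaining route) gives $555k, worse by 77.

Maximum total: $632k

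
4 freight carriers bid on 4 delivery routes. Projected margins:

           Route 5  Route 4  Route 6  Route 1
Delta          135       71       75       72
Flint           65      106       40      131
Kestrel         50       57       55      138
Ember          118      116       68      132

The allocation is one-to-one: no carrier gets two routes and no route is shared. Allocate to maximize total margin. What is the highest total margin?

Max total: $447k

Optimal: Delta→Route 5 ($135k), Flint→Route 4 ($106k), Kestrel→Route 1 ($138k), Ember→Route 6 ($68k) — total 135+106+138+68 = $447k.
Row-greedy (each carrier in turn takes its best remaining route) gives $391k, worse by 56.
Next-best assignment: Delta→Route 5, Flint→Route 1, Kestrel→Route 6, Ember→Route 4 = $437k.
Swapping Flint↔Delta (Flint→Route 5 $65k, Delta→Route 4 $71k) loses 105.
Every other assignment is strictly worse.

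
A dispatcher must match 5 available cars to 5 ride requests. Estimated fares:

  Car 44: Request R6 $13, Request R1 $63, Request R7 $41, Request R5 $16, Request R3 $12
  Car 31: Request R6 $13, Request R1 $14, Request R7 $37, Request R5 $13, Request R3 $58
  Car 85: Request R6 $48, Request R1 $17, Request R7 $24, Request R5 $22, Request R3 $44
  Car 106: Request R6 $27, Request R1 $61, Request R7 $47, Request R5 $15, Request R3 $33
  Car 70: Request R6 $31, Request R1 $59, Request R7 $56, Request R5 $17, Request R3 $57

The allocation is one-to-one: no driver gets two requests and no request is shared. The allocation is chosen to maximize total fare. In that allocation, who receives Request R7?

This is a one-to-one assignment (maximum-weight bipartite matching).
Optimal: Car 44→Request R1 ($63), Car 31→Request R3 ($58), Car 85→Request R6 ($48), Car 106→Request R5 ($15), Car 70→Request R7 ($56) — total 63+58+48+15+56 = $240.
Row-greedy (each driver in turn takes its best remaining request) gives $233, worse by 7.
Next-best assignment: Car 44→Request R5, Car 31→Request R3, Car 85→Request R6, Car 106→Request R1, Car 70→Request R7 = $239.
Car 70's own top request is Request R1 ($59), but forcing Car 70→Request R1 and reassigning the rest optimally gives only $228 — worse by 12.

Car 70 receives Request R7.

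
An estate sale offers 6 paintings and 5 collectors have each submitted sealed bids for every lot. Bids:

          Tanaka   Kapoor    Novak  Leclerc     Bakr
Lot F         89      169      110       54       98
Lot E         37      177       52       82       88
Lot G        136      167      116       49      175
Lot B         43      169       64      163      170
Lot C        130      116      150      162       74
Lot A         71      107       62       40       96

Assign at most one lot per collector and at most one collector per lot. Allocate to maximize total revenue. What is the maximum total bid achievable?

This is the linear assignment problem.
Optimal: Tanaka→Lot G ($136), Kapoor→Lot E ($177), Novak→Lot F ($110), Leclerc→Lot C ($162), Bakr→Lot B ($170) — total 136+177+110+162+170 = $755.
Max-entry greedy (repeatedly take the single best remaining cell) gives $754, worse by 1.
Checked against all permutations: $755 is optimal.

Max total: $755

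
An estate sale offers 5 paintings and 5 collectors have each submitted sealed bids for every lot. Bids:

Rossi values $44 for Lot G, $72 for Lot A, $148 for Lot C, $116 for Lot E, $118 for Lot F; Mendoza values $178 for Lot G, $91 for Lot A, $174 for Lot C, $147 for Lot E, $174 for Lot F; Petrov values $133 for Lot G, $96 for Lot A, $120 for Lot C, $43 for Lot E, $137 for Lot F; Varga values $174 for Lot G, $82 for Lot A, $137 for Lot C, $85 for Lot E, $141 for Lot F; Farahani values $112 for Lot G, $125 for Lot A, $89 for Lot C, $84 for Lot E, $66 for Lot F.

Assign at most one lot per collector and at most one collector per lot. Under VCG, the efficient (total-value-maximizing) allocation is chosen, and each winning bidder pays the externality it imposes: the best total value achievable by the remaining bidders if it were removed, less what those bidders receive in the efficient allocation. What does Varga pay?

Efficient allocation: Rossi→Lot C ($148), Mendoza→Lot E ($147), Petrov→Lot F ($137), Varga→Lot G ($174), Farahani→Lot A ($125); total welfare W = $731.
Varga receives Lot G at value $174, so the others get W − 174 = $557.
Without Varga: best allocation of the remaining 4 bidders over all 5 lots is Rossi→Lot C ($148), Mendoza→Lot G ($178), Petrov→Lot F ($137), Farahani→Lot A ($125), total $588.
VCG payment = (others' best without Varga) − (others' welfare with Varga) = 588 − 557 = $31.

Varga pays $31.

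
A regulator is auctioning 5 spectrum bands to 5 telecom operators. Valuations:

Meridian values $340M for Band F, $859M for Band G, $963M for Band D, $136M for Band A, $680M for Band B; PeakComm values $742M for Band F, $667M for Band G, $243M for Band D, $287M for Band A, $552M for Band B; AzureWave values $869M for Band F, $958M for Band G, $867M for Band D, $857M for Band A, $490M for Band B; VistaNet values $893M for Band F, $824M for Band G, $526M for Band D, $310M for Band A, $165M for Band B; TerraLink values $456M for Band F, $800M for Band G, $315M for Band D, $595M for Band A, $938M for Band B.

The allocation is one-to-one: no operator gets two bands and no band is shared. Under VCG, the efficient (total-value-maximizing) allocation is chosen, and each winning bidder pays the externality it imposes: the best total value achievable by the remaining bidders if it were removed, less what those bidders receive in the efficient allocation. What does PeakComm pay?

PeakComm pays $170M.

Efficient allocation: Meridian→Band D ($963M), PeakComm→Band F ($742M), AzureWave→Band A ($857M), VistaNet→Band G ($824M), TerraLink→Band B ($938M); total welfare W = $4324M.
PeakComm receives Band F at value $742M, so the others get W − 742 = $3582M.
Without PeakComm: best allocation of the remaining 4 bidders over all 5 bands is Meridian→Band D ($963M), AzureWave→Band G ($958M), VistaNet→Band F ($893M), TerraLink→Band B ($938M), total $3752M.
VCG payment = (others' best without PeakComm) − (others' welfare with PeakComm) = 3752 − 3582 = $170M.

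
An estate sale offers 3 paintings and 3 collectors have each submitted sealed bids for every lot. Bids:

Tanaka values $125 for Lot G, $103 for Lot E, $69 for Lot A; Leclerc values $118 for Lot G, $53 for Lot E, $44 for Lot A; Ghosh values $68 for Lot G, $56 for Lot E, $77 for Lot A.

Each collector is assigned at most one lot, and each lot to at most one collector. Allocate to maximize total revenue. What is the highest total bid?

Maximum total: $298

Treat this as an assignment problem: match each collector to one lot.
Optimal: Tanaka→Lot E ($103), Leclerc→Lot G ($118), Ghosh→Lot A ($77) — total 103+118+77 = $298.
Every other assignment is strictly worse.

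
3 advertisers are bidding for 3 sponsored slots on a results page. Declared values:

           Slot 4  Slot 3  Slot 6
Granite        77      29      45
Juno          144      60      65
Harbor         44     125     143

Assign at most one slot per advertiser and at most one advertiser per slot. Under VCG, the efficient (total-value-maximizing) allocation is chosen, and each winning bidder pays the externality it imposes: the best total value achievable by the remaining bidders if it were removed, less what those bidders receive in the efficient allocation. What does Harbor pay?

Harbor pays $16.

Efficient allocation: Granite→Slot 3 ($29), Juno→Slot 4 ($144), Harbor→Slot 6 ($143); total welfare W = $316.
Harbor receives Slot 6 at value $143, so the others get W − 143 = $173.
Without Harbor: best allocation of the remaining 2 bidders over all 3 slots is Granite→Slot 6 ($45), Juno→Slot 4 ($144), total $189.
VCG payment = (others' best without Harbor) − (others' welfare with Harbor) = 189 − 173 = $16.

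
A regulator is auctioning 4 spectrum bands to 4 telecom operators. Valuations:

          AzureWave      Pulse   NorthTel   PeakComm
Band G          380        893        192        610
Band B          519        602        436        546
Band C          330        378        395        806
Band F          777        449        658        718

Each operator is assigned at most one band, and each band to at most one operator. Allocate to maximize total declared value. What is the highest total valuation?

Maximum total: $2912M

This is the linear assignment problem.
Optimal: AzureWave→Band F ($777M), Pulse→Band G ($893M), NorthTel→Band B ($436M), PeakComm→Band C ($806M) — total 777+893+436+806 = $2912M.
Column-greedy (each band in turn goes to its best remaining operator) gives $2611M, worse by 301.
Swapping AzureWave↔Pulse (AzureWave→Band G $380M, Pulse→Band F $449M) loses 841.
No other one-to-one assignment exceeds $2912M.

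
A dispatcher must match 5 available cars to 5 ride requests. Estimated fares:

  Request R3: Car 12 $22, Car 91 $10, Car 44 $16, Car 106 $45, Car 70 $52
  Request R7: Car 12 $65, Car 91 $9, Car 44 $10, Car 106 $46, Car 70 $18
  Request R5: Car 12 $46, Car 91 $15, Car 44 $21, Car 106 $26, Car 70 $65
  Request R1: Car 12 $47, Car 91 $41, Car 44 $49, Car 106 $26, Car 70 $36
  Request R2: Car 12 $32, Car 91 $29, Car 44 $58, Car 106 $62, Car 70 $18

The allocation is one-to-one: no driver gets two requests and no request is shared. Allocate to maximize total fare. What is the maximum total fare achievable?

Maximum total: $274

Treat this as an assignment problem: match each driver to one request.
Optimal: Car 12→Request R7 ($65), Car 91→Request R1 ($41), Car 44→Request R2 ($58), Car 106→Request R3 ($45), Car 70→Request R5 ($65) — total 65+41+58+45+65 = $274.
Column-greedy (each request in turn goes to its best remaining driver) gives $221, worse by 53.
Checked against all permutations: $274 is optimal.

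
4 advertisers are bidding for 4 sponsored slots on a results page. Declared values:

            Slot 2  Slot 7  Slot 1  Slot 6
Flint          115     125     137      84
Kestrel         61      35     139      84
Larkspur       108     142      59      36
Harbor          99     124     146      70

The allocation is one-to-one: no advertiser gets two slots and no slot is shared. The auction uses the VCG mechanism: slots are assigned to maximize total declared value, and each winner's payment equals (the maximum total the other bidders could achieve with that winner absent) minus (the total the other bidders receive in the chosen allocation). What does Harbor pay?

Efficient allocation: Flint→Slot 2 ($115), Kestrel→Slot 6 ($84), Larkspur→Slot 7 ($142), Harbor→Slot 1 ($146); total welfare W = $487.
Harbor receives Slot 1 at value $146, so the others get W − 146 = $341.
Without Harbor: best allocation of the remaining 3 bidders over all 4 slots is Flint→Slot 2 ($115), Kestrel→Slot 1 ($139), Larkspur→Slot 7 ($142), total $396.
VCG payment = (others' best without Harbor) − (others' welfare with Harbor) = 396 − 341 = $55.

Harbor pays $55.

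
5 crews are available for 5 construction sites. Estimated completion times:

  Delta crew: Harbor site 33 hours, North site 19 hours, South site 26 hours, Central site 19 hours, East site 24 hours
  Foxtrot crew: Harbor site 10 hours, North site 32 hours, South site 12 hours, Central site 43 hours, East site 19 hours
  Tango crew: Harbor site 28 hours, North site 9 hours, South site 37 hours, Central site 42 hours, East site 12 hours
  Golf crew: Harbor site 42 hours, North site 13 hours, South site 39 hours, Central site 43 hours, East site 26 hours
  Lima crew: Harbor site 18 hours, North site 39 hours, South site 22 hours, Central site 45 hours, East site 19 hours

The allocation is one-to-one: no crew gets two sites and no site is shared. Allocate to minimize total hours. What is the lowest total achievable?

Minimum total: 74 hours

Optimal: Delta crew→Central site (19 hours), Foxtrot crew→South site (12 hours), Tango crew→East site (12 hours), Golf crew→North site (13 hours), Lima crew→Harbor site (18 hours) — total 19+12+12+13+18 = 74 hours.
Row-greedy (each crew in turn takes its cheapest remaining site) gives 125 hours, worse by 51.
Swapping Golf crew↔Foxtrot crew (Golf crew→South site 39 hours, Foxtrot crew→North site 32 hours) adds 46.
No other one-to-one assignment undercuts 74 hours.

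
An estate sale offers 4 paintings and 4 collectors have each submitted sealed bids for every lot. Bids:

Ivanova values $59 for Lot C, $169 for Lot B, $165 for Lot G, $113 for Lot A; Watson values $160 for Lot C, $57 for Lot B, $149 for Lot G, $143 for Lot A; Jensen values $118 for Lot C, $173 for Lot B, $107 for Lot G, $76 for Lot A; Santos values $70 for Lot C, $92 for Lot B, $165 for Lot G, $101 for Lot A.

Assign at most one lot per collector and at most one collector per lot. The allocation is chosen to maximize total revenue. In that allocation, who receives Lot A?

Ivanova receives Lot A.

Optimal: Ivanova→Lot A ($113), Watson→Lot C ($160), Jensen→Lot B ($173), Santos→Lot G ($165) — total 113+160+173+165 = $611.
Ivanova's own top lot is Lot B ($169), but forcing Ivanova→Lot B and reassigning the rest optimally gives only $595 — worse by 16.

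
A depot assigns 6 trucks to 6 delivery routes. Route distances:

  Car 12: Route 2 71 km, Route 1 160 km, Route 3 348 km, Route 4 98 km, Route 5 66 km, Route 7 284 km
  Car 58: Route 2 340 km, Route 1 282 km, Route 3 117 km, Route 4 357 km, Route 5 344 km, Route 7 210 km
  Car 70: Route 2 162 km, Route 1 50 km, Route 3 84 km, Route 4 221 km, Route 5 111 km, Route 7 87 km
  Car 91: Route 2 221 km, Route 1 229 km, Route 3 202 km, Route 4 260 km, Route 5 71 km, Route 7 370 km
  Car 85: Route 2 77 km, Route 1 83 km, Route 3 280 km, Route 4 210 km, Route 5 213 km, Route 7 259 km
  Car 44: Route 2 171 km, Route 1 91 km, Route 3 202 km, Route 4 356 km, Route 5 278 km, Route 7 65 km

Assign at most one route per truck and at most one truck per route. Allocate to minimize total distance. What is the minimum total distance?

This is the linear assignment problem.
Optimal: Car 12→Route 4 (98 km), Car 58→Route 3 (117 km), Car 70→Route 1 (50 km), Car 91→Route 5 (71 km), Car 85→Route 2 (77 km), Car 44→Route 7 (65 km) — total 98+117+50+71+77+65 = 478 km.
Row-greedy (each truck in turn takes its cheapest remaining route) gives 729 km, worse by 251.
Next-best assignment: Car 12→Route 4, Car 58→Route 3, Car 70→Route 7, Car 91→Route 5, Car 85→Route 2, Car 44→Route 1 = 541 km.
Swapping Car 44↔Car 12 (Car 44→Route 4 356 km, Car 12→Route 7 284 km) adds 477.
Checked against all permutations: 478 km is optimal.

Minimum total: 478 km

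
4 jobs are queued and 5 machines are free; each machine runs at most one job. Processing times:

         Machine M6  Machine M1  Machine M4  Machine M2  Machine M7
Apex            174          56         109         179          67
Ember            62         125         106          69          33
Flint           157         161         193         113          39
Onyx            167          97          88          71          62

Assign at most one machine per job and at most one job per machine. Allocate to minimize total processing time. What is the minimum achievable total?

Min total: 228 min

Optimal: Apex→Machine M1 (56 min), Ember→Machine M6 (62 min), Flint→Machine M7 (39 min), Onyx→Machine M2 (71 min) — total 56+62+39+71 = 228 min.
Min-entry greedy (repeatedly take the single cheapest remaining cell) gives 317 min, worse by 89.
Swapping Apex↔Onyx (Apex→Machine M2 179 min, Onyx→Machine M1 97 min) adds 149.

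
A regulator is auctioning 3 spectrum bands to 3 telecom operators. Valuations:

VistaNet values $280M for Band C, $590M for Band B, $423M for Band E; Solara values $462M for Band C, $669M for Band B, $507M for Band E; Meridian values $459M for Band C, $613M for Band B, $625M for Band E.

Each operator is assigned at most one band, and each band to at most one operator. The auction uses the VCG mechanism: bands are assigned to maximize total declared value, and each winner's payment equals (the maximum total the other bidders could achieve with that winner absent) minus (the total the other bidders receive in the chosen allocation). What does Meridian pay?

Meridian pays $45M.

Efficient allocation: VistaNet→Band B ($590M), Solara→Band C ($462M), Meridian→Band E ($625M); total welfare W = $1677M.
Meridian receives Band E at value $625M, so the others get W − 625 = $1052M.
Without Meridian: best allocation of the remaining 2 bidders over all 3 bands is VistaNet→Band B ($590M), Solara→Band E ($507M), total $1097M.
VCG payment = (others' best without Meridian) − (others' welfare with Meridian) = 1097 − 1052 = $45M.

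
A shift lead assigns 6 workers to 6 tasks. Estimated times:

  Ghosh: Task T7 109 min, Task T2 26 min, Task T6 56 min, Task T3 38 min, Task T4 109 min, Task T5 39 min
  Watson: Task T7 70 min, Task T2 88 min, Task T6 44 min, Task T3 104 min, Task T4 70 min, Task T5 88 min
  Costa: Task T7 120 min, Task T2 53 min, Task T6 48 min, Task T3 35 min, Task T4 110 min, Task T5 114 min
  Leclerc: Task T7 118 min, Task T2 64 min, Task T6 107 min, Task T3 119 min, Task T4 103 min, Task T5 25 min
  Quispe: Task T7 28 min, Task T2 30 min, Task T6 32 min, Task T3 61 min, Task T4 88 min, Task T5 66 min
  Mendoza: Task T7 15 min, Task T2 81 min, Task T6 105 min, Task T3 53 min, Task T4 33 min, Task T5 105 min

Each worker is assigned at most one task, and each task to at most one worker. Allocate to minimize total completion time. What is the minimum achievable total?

Optimal: Ghosh→Task T2 (26 min), Watson→Task T6 (44 min), Costa→Task T3 (35 min), Leclerc→Task T5 (25 min), Quispe→Task T7 (28 min), Mendoza→Task T4 (33 min) — total 26+44+35+25+28+33 = 191 min.
Next-best assignment: Ghosh→Task T2, Watson→Task T4, Costa→Task T3, Leclerc→Task T5, Quispe→Task T6, Mendoza→Task T7 = 203 min.

Min total: 191 min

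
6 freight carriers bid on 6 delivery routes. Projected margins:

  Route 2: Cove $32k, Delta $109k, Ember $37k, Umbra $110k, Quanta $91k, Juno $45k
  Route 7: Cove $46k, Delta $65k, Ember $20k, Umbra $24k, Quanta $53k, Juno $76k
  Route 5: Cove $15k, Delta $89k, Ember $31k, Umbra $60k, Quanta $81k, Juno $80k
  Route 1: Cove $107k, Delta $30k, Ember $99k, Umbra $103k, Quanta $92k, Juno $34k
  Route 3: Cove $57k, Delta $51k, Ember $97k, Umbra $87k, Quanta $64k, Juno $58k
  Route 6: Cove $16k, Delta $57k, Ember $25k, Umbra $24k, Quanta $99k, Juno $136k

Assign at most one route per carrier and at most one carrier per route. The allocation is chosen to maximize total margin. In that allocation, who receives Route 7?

Delta receives Route 7.

This is the linear assignment problem.
Optimal: Cove→Route 1 ($107k), Delta→Route 7 ($65k), Ember→Route 3 ($97k), Umbra→Route 2 ($110k), Quanta→Route 5 ($81k), Juno→Route 6 ($136k) — total 107+65+97+110+81+136 = $596k.
Max-entry greedy (repeatedly take the single best remaining cell) gives $592k, worse by 4.
Delta's own top route is Route 2 ($109k), but forcing Delta→Route 2 and reassigning the rest optimally gives only $572k — worse by 24.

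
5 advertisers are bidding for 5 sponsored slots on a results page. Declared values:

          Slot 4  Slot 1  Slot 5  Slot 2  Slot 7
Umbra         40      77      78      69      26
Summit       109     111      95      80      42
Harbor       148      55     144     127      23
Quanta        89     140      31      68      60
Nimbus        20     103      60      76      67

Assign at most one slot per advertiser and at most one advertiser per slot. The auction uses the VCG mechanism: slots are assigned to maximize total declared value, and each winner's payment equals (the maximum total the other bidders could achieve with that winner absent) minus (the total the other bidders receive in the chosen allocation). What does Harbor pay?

Efficient allocation: Umbra→Slot 2 ($69), Summit→Slot 4 ($109), Harbor→Slot 5 ($144), Quanta→Slot 1 ($140), Nimbus→Slot 7 ($67); total welfare W = $529.
Harbor receives Slot 5 at value $144, so the others get W − 144 = $385.
Without Harbor: best allocation of the remaining 4 bidders over all 5 slots is Umbra→Slot 5 ($78), Summit→Slot 4 ($109), Quanta→Slot 1 ($140), Nimbus→Slot 2 ($76), total $403.
VCG payment = (others' best without Harbor) − (others' welfare with Harbor) = 403 − 385 = $18.

Harbor pays $18.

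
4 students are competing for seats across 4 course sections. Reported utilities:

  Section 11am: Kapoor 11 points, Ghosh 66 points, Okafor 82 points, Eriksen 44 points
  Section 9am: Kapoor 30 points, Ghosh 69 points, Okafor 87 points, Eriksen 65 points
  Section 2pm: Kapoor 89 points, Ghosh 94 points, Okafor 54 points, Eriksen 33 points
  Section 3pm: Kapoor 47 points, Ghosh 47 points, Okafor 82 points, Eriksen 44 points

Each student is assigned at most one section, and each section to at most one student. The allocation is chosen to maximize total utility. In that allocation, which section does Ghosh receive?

Optimal: Kapoor→Section 2pm (89 points), Ghosh→Section 11am (66 points), Okafor→Section 3pm (82 points), Eriksen→Section 9am (65 points) — total 89+66+82+65 = 302 points.
Swapping Eriksen↔Ghosh (Eriksen→Section 11am 44 points, Ghosh→Section 9am 69 points) loses 18.
Ghosh's own top section is Section 2pm (94 points), but forcing Ghosh→Section 2pm and reassigning the rest optimally gives only 288 points — worse by 14.

Ghosh receives Section 11am.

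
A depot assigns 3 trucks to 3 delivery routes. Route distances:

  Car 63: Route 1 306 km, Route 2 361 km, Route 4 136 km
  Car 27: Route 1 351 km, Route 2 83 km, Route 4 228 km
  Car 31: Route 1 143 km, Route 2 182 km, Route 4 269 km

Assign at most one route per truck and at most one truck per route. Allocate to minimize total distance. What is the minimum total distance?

Min total: 362 km

Treat this as an assignment problem: match each truck to one route.
Optimal: Car 63→Route 4 (136 km), Car 27→Route 2 (83 km), Car 31→Route 1 (143 km) — total 136+83+143 = 362 km.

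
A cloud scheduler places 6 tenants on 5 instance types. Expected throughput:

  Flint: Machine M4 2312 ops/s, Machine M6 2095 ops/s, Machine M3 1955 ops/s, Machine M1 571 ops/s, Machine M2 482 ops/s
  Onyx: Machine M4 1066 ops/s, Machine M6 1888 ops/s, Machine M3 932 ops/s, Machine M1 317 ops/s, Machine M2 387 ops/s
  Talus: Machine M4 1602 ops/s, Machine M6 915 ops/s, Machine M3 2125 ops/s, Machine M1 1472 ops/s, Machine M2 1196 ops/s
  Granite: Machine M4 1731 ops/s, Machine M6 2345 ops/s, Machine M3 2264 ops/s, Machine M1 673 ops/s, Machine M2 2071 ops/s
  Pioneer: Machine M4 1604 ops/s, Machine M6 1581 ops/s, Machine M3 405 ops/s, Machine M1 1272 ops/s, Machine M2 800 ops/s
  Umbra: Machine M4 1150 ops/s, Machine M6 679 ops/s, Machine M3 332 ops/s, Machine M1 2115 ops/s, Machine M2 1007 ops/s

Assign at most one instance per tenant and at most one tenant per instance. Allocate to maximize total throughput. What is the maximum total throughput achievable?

Max total: 10511 ops/s

This is the linear assignment problem.
Optimal: Flint→Machine M4 (2312 ops/s), Onyx→Machine M6 (1888 ops/s), Talus→Machine M3 (2125 ops/s), Umbra→Machine M1 (2115 ops/s), Granite→Machine M2 (2071 ops/s) — total 2312+1888+2125+2115+2071 = 10511 ops/s.
Row-greedy (each tenant in turn takes its best remaining instance) gives 9668 ops/s, worse by 843.
Next-best assignment: Flint→Machine M4, Pioneer→Machine M6, Talus→Machine M3, Umbra→Machine M1, Granite→Machine M2 = 10204 ops/s.
Checked against all permutations: 10511 ops/s is optimal.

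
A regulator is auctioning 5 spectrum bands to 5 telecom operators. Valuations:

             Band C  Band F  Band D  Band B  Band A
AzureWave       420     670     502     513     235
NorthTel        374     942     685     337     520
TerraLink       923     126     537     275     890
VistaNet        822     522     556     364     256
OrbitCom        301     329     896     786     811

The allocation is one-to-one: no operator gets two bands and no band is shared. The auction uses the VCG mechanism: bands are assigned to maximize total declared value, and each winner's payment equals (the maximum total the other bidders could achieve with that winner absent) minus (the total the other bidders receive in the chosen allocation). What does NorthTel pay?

NorthTel pays $157M.

Efficient allocation: AzureWave→Band B ($513M), NorthTel→Band F ($942M), TerraLink→Band A ($890M), VistaNet→Band C ($822M), OrbitCom→Band D ($896M); total welfare W = $4063M.
NorthTel receives Band F at value $942M, so the others get W − 942 = $3121M.
Without NorthTel: best allocation of the remaining 4 bidders over all 5 bands is AzureWave→Band F ($670M), TerraLink→Band A ($890M), VistaNet→Band C ($822M), OrbitCom→Band D ($896M), total $3278M.
VCG payment = (others' best without NorthTel) − (others' welfare with NorthTel) = 3278 − 3121 = $157M.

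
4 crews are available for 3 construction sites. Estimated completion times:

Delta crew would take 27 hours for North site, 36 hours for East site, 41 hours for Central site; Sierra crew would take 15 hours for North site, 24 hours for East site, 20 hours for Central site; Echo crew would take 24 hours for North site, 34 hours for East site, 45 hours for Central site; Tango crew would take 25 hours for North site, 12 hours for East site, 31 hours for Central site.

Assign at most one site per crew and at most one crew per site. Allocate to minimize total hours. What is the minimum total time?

Optimal: Echo crew→North site (24 hours), Tango crew→East site (12 hours), Sierra crew→Central site (20 hours) — total 24+12+20 = 56 hours.
Min-entry greedy (repeatedly take the single cheapest remaining cell) gives 68 hours, worse by 12.

Min total: 56 hours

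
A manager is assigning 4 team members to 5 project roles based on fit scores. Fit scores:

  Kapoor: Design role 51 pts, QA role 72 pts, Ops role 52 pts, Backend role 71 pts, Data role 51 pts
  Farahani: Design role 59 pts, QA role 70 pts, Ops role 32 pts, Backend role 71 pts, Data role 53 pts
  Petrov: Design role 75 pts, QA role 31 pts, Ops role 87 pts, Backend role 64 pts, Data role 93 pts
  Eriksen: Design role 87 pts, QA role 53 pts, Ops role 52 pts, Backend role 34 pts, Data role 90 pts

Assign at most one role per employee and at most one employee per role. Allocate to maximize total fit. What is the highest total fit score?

This is the linear assignment problem.
Optimal: Kapoor→QA role (72 pts), Farahani→Backend role (71 pts), Petrov→Data role (93 pts), Eriksen→Design role (87 pts) — total 72+71+93+87 = 323 pts.
Column-greedy (each role in turn goes to its best remaining employee) gives 317 pts, worse by 6.
Swapping Eriksen↔Kapoor (Eriksen→QA role 53 pts, Kapoor→Design role 51 pts) loses 55.

Maximum total: 323 pts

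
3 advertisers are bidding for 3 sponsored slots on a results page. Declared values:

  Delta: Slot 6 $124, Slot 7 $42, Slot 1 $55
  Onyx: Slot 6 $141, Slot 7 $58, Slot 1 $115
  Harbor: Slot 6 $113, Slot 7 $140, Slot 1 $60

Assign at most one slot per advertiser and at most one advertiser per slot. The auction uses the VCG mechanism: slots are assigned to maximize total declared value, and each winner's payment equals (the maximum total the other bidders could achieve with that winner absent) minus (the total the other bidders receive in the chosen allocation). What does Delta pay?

Efficient allocation: Delta→Slot 6 ($124), Onyx→Slot 1 ($115), Harbor→Slot 7 ($140); total welfare W = $379.
Delta receives Slot 6 at value $124, so the others get W − 124 = $255.
Without Delta: best allocation of the remaining 2 bidders over all 3 slots is Onyx→Slot 6 ($141), Harbor→Slot 7 ($140), total $281.
VCG payment = (others' best without Delta) − (others' welfare with Delta) = 281 − 255 = $26.

Delta pays $26.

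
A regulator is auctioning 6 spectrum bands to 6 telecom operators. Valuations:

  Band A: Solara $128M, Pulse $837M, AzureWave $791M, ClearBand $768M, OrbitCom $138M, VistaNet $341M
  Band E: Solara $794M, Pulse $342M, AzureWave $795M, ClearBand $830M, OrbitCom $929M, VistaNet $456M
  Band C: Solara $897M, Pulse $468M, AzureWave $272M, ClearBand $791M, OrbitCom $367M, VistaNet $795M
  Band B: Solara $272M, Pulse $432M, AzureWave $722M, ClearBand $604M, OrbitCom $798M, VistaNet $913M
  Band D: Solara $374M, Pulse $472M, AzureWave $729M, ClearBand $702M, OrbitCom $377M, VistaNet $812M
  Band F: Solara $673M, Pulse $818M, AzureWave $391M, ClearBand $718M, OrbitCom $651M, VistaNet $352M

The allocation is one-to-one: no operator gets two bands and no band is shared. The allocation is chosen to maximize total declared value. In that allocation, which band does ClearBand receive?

ClearBand receives Band A.

Optimal: Solara→Band C ($897M), Pulse→Band F ($818M), AzureWave→Band D ($729M), ClearBand→Band A ($768M), OrbitCom→Band E ($929M), VistaNet→Band B ($913M) — total 897+818+729+768+929+913 = $5054M.
Max-entry greedy (repeatedly take the single best remaining cell) gives $5023M, worse by 31.
Next-best assignment: Solara→Band C, Pulse→Band F, AzureWave→Band A, ClearBand→Band D, OrbitCom→Band E, VistaNet→Band B = $5050M.
Every other assignment is strictly worse.
ClearBand's own top band is Band E ($830M), but forcing ClearBand→Band E and reassigning the rest optimally gives only $4946M — worse by 108.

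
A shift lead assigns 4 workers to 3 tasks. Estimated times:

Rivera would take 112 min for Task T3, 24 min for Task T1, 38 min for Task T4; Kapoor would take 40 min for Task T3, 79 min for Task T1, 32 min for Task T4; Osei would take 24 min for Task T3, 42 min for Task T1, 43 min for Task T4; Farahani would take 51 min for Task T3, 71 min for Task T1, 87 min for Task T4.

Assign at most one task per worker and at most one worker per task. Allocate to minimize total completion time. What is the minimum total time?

Optimal: Osei→Task T3 (24 min), Rivera→Task T1 (24 min), Kapoor→Task T4 (32 min) — total 24+24+32 = 80 min.
Swapping Osei↔Rivera (Osei→Task T1 42 min, Rivera→Task T3 112 min) adds 106.
Every other assignment is strictly worse.

Minimum total: 80 min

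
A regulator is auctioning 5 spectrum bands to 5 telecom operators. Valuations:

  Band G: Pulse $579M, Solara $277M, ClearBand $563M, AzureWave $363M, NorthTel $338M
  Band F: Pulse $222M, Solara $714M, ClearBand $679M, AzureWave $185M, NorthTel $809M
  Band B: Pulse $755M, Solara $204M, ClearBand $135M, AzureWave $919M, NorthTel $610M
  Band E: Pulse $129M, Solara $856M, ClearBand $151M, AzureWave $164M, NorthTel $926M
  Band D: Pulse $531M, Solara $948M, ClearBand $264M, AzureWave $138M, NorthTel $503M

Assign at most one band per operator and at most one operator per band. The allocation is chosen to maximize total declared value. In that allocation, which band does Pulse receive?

Pulse receives Band G.

Treat this as an assignment problem: match each operator to one band.
Optimal: Pulse→Band G ($579M), Solara→Band D ($948M), ClearBand→Band F ($679M), AzureWave→Band B ($919M), NorthTel→Band E ($926M) — total 579+948+679+919+926 = $4051M.
Row-greedy (each operator in turn takes its best remaining band) gives $3671M, worse by 380.
Checked against all permutations: $4051M is optimal.
Pulse's own top band is Band B ($755M), but forcing Pulse→Band B and reassigning the rest optimally gives only $3671M — worse by 380.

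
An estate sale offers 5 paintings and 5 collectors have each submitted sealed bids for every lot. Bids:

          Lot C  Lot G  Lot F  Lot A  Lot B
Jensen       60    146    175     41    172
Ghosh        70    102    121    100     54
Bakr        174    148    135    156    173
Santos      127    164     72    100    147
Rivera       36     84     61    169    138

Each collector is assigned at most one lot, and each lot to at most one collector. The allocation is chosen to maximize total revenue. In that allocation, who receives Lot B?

Jensen receives Lot B.

Optimal: Jensen→Lot B ($172), Ghosh→Lot F ($121), Bakr→Lot C ($174), Santos→Lot G ($164), Rivera→Lot A ($169) — total 172+121+174+164+169 = $800.
Max-entry greedy (repeatedly take the single best remaining cell) gives $736, worse by 64.
Next-best assignment: Jensen→Lot F, Ghosh→Lot G, Bakr→Lot C, Santos→Lot B, Rivera→Lot A = $767.
No other one-to-one assignment exceeds $800.
Jensen's own top lot is Lot F ($175), but forcing Jensen→Lot F and reassigning the rest optimally gives only $767 — worse by 33.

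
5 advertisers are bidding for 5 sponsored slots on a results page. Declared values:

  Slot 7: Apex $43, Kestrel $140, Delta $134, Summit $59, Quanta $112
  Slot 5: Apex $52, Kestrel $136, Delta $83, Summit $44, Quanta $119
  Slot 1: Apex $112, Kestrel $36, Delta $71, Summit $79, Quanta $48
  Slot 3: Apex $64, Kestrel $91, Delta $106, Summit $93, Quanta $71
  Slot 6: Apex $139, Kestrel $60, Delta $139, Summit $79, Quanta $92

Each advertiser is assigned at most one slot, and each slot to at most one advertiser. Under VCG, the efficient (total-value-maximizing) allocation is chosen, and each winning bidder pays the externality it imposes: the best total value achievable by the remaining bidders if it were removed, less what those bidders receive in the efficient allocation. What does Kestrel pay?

Efficient allocation: Apex→Slot 1 ($112), Kestrel→Slot 7 ($140), Delta→Slot 6 ($139), Summit→Slot 3 ($93), Quanta→Slot 5 ($119); total welfare W = $603.
Kestrel receives Slot 7 at value $140, so the others get W − 140 = $463.
Without Kestrel: best allocation of the remaining 4 bidders over all 5 slots is Apex→Slot 6 ($139), Delta→Slot 7 ($134), Summit→Slot 3 ($93), Quanta→Slot 5 ($119), total $485.
VCG payment = (others' best without Kestrel) − (others' welfare with Kestrel) = 485 − 463 = $22.

Kestrel pays $22.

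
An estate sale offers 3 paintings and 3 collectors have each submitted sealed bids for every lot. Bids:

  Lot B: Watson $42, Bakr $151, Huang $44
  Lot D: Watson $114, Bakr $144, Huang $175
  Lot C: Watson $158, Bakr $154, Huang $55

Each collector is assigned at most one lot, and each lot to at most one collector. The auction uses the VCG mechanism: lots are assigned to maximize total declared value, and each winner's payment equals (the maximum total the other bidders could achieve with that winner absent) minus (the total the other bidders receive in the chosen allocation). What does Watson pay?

Watson pays $3.

Efficient allocation: Watson→Lot C ($158), Bakr→Lot B ($151), Huang→Lot D ($175); total welfare W = $484.
Watson receives Lot C at value $158, so the others get W − 158 = $326.
Without Watson: best allocation of the remaining 2 bidders over all 3 lots is Bakr→Lot C ($154), Huang→Lot D ($175), total $329.
VCG payment = (others' best without Watson) − (others' welfare with Watson) = 329 − 326 = $3.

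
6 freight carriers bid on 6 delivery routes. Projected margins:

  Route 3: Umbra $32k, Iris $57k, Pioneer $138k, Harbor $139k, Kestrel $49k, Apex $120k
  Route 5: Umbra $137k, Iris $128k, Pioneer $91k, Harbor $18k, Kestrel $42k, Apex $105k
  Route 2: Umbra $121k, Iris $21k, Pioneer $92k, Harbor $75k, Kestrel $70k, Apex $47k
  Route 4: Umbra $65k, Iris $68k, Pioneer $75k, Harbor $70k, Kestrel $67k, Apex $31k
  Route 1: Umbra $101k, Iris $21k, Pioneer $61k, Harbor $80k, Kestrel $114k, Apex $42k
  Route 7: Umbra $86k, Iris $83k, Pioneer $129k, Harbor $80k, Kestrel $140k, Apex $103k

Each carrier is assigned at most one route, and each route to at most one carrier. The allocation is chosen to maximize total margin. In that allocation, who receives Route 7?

Pioneer receives Route 7.

This is a one-to-one assignment (maximum-weight bipartite matching).
Optimal: Umbra→Route 2 ($121k), Iris→Route 5 ($128k), Pioneer→Route 7 ($129k), Harbor→Route 4 ($70k), Kestrel→Route 1 ($114k), Apex→Route 3 ($120k) — total 121+128+129+70+114+120 = $682k.
Row-greedy (each carrier in turn takes its best remaining route) gives $539k, worse by 143.
No other one-to-one assignment exceeds $682k.
Pioneer's own top route is Route 3 ($138k), but forcing Pioneer→Route 3 and reassigning the rest optimally gives only $674k — worse by 8.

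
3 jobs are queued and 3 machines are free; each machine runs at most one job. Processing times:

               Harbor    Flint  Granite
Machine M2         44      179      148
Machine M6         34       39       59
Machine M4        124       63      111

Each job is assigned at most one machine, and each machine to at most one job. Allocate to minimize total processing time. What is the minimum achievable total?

Optimal: Harbor→Machine M2 (44 min), Flint→Machine M4 (63 min), Granite→Machine M6 (59 min) — total 44+63+59 = 166 min.
Swapping Granite↔Harbor (Granite→Machine M2 148 min, Harbor→Machine M6 34 min) adds 79.

Minimum total: 166 min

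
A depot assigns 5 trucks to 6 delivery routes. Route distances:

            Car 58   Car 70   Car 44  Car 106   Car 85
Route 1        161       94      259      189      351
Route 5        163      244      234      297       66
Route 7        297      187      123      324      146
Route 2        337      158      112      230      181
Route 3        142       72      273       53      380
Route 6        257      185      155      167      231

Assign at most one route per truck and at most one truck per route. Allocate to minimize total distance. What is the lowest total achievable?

Min total: 561 km

This is the linear assignment problem.
Optimal: Car 58→Route 1 (161 km), Car 70→Route 2 (158 km), Car 44→Route 7 (123 km), Car 106→Route 3 (53 km), Car 85→Route 5 (66 km) — total 161+158+123+53+66 = 561 km.
Next-best assignment: Car 58→Route 5, Car 70→Route 1, Car 44→Route 2, Car 106→Route 3, Car 85→Route 7 = 568 km.
Checked against all permutations: 561 km is optimal.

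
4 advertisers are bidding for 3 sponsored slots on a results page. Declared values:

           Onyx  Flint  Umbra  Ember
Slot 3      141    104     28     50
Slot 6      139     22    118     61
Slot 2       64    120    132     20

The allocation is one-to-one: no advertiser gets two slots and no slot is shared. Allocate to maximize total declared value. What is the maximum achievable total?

Maximum total: $379

Optimal: Onyx→Slot 3 ($141), Umbra→Slot 6 ($118), Flint→Slot 2 ($120) — total 141+118+120 = $379.
Max-entry greedy (repeatedly take the single best remaining cell) gives $334, worse by 45.
Next-best assignment: Flint→Slot 3, Onyx→Slot 6, Umbra→Slot 2 = $375.
Every other assignment is strictly worse.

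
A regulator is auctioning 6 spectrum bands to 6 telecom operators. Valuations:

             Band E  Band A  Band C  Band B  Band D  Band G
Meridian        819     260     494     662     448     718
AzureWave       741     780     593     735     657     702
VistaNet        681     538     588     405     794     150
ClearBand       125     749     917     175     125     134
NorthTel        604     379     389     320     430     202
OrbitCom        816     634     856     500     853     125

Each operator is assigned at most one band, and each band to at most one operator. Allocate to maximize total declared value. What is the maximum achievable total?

Max total: $4456M

Optimal: Meridian→Band G ($718M), AzureWave→Band B ($735M), VistaNet→Band D ($794M), ClearBand→Band A ($749M), NorthTel→Band E ($604M), OrbitCom→Band C ($856M) — total 718+735+794+749+604+856 = $4456M.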